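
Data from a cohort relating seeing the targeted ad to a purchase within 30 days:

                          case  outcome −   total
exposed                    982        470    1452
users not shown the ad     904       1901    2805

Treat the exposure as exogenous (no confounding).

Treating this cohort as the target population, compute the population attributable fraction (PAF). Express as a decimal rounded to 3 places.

p₁ = P(outcome | exposed) = 982/1452 = 0.67631
p₀ = P(outcome | unexposed) = 904/2805 = 0.32228
Exposure prevalence π = 1452/4257 = 0.34109; overall risk P(Y=1) = 0.44304.
Under exogeneity, PAF = [P(Y=1) − p₀]/P(Y=1).
PAF = (0.44304 − 0.32228) / 0.44304 ≈ 0.2726

PAF ≈ 0.273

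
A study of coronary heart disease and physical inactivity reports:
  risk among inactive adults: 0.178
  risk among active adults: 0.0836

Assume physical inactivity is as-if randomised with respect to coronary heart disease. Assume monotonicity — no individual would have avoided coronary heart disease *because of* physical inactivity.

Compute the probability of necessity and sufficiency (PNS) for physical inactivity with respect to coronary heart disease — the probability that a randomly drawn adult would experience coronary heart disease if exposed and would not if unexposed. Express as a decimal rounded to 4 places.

Let p₁ = 0.178, p₀ = 0.0836.
Under exogeneity and monotonicity, PNS = p₁ − p₀.
PNS = 0.178 − 0.0836 = 0.0944

PNS ≈ 0.0944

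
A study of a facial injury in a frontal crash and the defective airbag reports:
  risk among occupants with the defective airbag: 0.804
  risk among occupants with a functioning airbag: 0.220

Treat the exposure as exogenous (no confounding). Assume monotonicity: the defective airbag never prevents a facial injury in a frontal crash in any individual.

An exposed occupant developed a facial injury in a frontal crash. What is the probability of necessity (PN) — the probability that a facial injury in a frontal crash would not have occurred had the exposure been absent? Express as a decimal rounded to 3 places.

PN ≈ 0.726

Let p₁ = 0.804, p₀ = 0.22.
Under exogeneity and monotonicity, PN = (p₁ − p₀) / p₁.
PN = (0.804 − 0.22) / 0.804 = 0.584 / 0.804 ≈ 0.7264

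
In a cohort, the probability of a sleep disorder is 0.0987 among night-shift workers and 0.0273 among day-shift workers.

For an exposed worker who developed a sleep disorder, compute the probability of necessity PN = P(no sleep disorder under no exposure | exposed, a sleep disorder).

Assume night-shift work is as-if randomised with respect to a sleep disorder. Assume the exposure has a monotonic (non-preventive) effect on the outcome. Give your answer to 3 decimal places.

PN ≈ 0.723

Let p₁ = 0.0987, p₀ = 0.0273.
Under exogeneity and monotonicity, PN = (p₁ − p₀) / p₁.
PN = (0.0987 − 0.0273) / 0.0987 = 0.0714 / 0.0987 ≈ 0.7234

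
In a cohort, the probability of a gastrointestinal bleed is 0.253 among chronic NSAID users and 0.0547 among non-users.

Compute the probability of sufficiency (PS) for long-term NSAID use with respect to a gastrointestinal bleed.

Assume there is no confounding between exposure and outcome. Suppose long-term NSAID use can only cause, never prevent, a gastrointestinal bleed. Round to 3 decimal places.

Let p₁ = 0.253, p₀ = 0.0547.
Under exogeneity and monotonicity, PS = (p₁ − p₀) / (1 − p₀).
PS = (0.253 − 0.0547) / (1 − 0.0547) = 0.1983 / 0.9453 ≈ 0.2098

PS ≈ 0.210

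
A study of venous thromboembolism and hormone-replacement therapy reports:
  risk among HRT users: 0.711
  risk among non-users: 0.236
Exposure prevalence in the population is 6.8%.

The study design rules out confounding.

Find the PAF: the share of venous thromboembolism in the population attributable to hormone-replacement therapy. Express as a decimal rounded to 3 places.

Let p₁ = 0.711, p₀ = 0.236.
Overall risk P(Y=1) = π·p₁ + (1−π)·p₀ = 0.068×0.711 + 0.932×0.236 = 0.2683.
Under exogeneity, PAF = [P(Y=1) − p₀] / P(Y=1).
PAF = (0.2683 − 0.236) / 0.2683 ≈ 0.1204

PAF ≈ 0.120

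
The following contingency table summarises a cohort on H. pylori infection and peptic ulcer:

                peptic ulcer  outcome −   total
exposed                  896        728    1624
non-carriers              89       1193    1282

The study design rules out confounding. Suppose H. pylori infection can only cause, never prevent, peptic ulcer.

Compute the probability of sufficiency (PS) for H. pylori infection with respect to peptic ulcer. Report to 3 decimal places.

PS ≈ 0.518

p₁ = P(outcome | exposed) = 896/1624 = 0.55172
p₀ = P(outcome | unexposed) = 89/1282 = 0.069423
Under exogeneity and monotonicity, PS = (p₁ − p₀)/(1 − p₀).
PS = (0.55172 − 0.069423) / 0.93058 ≈ 0.5183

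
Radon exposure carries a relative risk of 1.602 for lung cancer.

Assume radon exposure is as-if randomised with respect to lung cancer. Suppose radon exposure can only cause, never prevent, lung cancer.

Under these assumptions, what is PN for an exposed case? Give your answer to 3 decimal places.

Under exogeneity and monotonicity, PN = (RR − 1) / RR = 1 − 1/RR.
PN = (1.602 − 1) / 1.602 = 0.602 / 1.602 ≈ 0.3758

PN ≈ 0.376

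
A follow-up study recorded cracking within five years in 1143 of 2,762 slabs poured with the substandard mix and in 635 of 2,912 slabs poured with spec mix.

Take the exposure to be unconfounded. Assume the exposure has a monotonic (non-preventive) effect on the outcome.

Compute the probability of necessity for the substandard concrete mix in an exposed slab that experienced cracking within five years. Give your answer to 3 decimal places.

p₁ = P(outcome | exposed) = 1143/2762 = 0.41383
p₀ = P(outcome | unexposed) = 635/2912 = 0.21806
Under exogeneity and monotonicity, PN = (p₁ − p₀) / p₁.
PN = (0.41383 − 0.21806) / 0.41383 = 0.19577 / 0.41383 ≈ 0.4731

PN ≈ 0.473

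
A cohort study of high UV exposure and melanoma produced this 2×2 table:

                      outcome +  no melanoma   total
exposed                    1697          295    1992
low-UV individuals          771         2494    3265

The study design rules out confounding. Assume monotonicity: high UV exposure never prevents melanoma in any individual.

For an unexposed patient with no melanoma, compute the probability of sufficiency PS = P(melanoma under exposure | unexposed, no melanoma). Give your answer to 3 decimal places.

PS ≈ 0.806

p₁ = P(outcome | exposed) = 1697/1992 = 0.85191
p₀ = P(outcome | unexposed) = 771/3265 = 0.23614
Under exogeneity and monotonicity, PS = (p₁ − p₀) / (1 − p₀).
PS = (0.85191 − 0.23614) / (1 − 0.23614) = 0.61577 / 0.76386 ≈ 0.8061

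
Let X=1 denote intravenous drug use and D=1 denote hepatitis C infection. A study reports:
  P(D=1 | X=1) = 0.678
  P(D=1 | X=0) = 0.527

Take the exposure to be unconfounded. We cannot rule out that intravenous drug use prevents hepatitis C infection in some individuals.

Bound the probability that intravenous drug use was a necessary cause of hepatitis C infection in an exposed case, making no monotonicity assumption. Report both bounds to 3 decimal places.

Let p₁ = 0.678, p₀ = 0.527.
Under exogeneity alone the bounds on PN are max{0,(p₁−p₀)/p₁} ≤ PN ≤ min{1,(1−p₀)/p₁}.
  lower = (p₁ − p₀)/p₁ = 0.151 / 0.678 ≈ 0.2227
  upper = min{1, (1 − p₀)/p₁} = 0.473 / 0.678 ≈ 0.6976

0.223 ≤ PN ≤ 0.698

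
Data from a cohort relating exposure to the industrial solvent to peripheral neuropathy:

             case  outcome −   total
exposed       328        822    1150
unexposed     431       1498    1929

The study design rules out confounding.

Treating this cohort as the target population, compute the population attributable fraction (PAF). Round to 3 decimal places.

p₁ = P(outcome | exposed) = 328/1150 = 0.28522
p₀ = P(outcome | unexposed) = 431/1929 = 0.22343
Exposure prevalence π = 1150/3079 = 0.3735; overall risk P(Y=1) = 0.24651.
Under exogeneity, PAF = [P(Y=1) − p₀]/P(Y=1).
PAF = (0.24651 − 0.22343) / 0.24651 ≈ 0.0936

PAF ≈ 0.094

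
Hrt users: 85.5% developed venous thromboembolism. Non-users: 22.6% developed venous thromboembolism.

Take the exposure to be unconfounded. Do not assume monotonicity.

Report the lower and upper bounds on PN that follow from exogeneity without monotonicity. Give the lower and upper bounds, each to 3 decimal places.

p₁ = 0.855, p₀ = 0.226.
Under exogeneity alone the bounds on PN are max{0,(p₁−p₀)/p₁} ≤ PN ≤ min{1,(1−p₀)/p₁}.
  lower = (p₁ − p₀)/p₁ = 0.629 / 0.855 ≈ 0.7357
  upper = min{1, (1 − p₀)/p₁} = 0.774 / 0.855 ≈ 0.9053

0.736 ≤ PN ≤ 0.905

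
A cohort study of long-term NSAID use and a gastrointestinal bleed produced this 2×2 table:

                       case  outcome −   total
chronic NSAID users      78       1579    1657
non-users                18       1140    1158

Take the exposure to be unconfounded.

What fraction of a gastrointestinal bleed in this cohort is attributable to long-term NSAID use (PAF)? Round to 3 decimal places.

PAF ≈ 0.544

p₁ = P(outcome | exposed) = 78/1657 = 0.047073
p₀ = P(outcome | unexposed) = 18/1158 = 0.015544
Exposure prevalence π = 1657/2815 = 0.58863; overall risk P(Y=1) = 0.034103.
Under exogeneity, PAF = [P(Y=1) − p₀]/P(Y=1).
PAF = (0.034103 − 0.015544) / 0.034103 ≈ 0.5442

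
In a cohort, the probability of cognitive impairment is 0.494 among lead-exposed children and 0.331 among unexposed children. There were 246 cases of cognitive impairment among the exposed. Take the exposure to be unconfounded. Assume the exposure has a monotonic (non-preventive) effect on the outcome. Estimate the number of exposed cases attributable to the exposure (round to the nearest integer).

Let p₁ = 0.494, p₀ = 0.331.
PN = (p₁ − p₀)/p₁ = (0.494 − 0.331) / 0.494 ≈ 0.32996.
Attributable cases ≈ PN × (exposed cases) = 0.32996 × 246 ≈ 81.17.

about 81 cases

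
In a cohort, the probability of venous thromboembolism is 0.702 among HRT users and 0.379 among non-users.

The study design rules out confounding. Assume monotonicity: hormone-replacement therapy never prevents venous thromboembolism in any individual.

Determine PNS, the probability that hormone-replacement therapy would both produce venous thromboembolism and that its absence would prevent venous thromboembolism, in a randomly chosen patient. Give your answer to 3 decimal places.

PNS ≈ 0.323

Let p₁ = 0.702, p₀ = 0.379.
Under exogeneity and monotonicity, PNS = p₁ − p₀.
PNS = 0.702 − 0.379 = 0.323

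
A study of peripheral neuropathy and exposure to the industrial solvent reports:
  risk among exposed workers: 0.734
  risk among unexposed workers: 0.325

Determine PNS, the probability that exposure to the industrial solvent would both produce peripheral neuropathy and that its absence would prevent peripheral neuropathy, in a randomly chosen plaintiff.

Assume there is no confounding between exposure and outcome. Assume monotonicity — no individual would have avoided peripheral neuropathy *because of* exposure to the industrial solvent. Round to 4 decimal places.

PNS ≈ 0.4090

Let p₁ = 0.734, p₀ = 0.325.
Under exogeneity and monotonicity, PNS = p₁ − p₀.
PNS = 0.734 − 0.325 = 0.409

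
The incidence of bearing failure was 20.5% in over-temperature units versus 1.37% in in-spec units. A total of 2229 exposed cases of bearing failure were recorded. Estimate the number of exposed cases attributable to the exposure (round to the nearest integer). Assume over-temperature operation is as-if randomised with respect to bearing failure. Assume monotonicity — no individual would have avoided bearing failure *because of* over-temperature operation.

p₁ = 0.205, p₀ = 0.0137.
PN = (p₁ − p₀)/p₁ = (0.205 − 0.0137) / 0.205 ≈ 0.93317.
Attributable cases ≈ PN × (exposed cases) = 0.93317 × 2229 ≈ 2080.04.

about 2080 cases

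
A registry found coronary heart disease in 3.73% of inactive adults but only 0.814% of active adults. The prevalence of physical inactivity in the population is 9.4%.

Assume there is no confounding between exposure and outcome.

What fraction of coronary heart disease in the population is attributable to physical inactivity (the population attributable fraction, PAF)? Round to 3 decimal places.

PAF ≈ 0.252

p₁ = 0.0373, p₀ = 0.00814.
Overall risk P(Y=1) = π·p₁ + (1−π)·p₀ = 0.094×0.0373 + 0.906×0.00814 = 0.010881.
Under exogeneity, PAF = [P(Y=1) − p₀] / P(Y=1).
PAF = (0.010881 − 0.00814) / 0.010881 ≈ 0.2519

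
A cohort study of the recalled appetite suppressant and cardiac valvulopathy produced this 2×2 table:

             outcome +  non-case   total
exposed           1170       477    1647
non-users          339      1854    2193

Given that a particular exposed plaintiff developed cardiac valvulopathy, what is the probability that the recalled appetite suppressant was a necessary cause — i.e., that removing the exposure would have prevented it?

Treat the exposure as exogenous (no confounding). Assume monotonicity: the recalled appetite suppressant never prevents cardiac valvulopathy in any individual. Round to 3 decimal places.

p₁ = P(outcome | exposed) = 1170/1647 = 0.71038
p₀ = P(outcome | unexposed) = 339/2193 = 0.15458
Under exogeneity and monotonicity, PN = (p₁ − p₀)/p₁.
PN = (0.71038 − 0.15458) / 0.71038 ≈ 0.7824

PN ≈ 0.782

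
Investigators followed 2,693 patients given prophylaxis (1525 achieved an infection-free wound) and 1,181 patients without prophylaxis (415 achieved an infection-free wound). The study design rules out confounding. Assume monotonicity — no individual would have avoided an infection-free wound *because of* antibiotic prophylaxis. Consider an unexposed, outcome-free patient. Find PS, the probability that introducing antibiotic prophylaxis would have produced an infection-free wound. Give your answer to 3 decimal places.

p₁ = P(outcome | exposed) = 1525/2693 = 0.56628
p₀ = P(outcome | unexposed) = 415/1181 = 0.3514
Under exogeneity and monotonicity, PS = (p₁ − p₀) / (1 − p₀).
PS = (0.56628 − 0.3514) / (1 − 0.3514) = 0.21489 / 0.6486 ≈ 0.3313

PS ≈ 0.331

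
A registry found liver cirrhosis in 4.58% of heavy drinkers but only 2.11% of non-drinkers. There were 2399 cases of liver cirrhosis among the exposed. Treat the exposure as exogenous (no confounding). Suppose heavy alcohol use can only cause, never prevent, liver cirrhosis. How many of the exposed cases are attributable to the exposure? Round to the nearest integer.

p₁ = 0.0458, p₀ = 0.0211.
PN = (p₁ − p₀)/p₁ = (0.0458 − 0.0211) / 0.0458 ≈ 0.53930.
Attributable cases ≈ PN × (exposed cases) = 0.53930 × 2399 ≈ 1293.78.

about 1294 cases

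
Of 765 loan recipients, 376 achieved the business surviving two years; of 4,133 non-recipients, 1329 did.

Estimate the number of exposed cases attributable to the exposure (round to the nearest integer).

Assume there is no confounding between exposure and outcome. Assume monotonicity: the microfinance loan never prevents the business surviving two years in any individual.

about 130 cases

p₁ = P(outcome | exposed) = 376/765 = 0.4915
p₀ = P(outcome | unexposed) = 1329/4133 = 0.32156
PN = (p₁ − p₀)/p₁ = (0.4915 − 0.32156) / 0.4915 ≈ 0.34577.
Attributable cases ≈ PN × (exposed cases) = 0.34577 × 376 ≈ 130.01.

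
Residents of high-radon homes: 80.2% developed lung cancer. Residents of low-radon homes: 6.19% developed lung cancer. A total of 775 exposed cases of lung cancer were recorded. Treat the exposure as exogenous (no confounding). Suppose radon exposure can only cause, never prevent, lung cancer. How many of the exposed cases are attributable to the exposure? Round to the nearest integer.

about 715 cases

p₁ = 0.802, p₀ = 0.0619.
PN = (p₁ − p₀)/p₁ = (0.802 − 0.0619) / 0.802 ≈ 0.92282.
Attributable cases ≈ PN × (exposed cases) = 0.92282 × 775 ≈ 715.18.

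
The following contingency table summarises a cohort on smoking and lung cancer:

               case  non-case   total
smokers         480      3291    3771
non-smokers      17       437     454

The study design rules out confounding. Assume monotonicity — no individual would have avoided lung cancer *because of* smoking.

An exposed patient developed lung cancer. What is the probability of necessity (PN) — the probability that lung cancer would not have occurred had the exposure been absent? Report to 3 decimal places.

PN ≈ 0.706

p₁ = P(outcome | exposed) = 480/3771 = 0.12729
p₀ = P(outcome | unexposed) = 17/454 = 0.037445
Under exogeneity and monotonicity, PN = (p₁ − p₀)/p₁.
PN = (0.12729 − 0.037445) / 0.12729 ≈ 0.7058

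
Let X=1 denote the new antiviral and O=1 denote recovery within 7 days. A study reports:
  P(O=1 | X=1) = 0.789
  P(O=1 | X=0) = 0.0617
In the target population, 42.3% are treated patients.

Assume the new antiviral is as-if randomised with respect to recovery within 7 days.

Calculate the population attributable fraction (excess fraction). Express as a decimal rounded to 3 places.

Let p₁ = 0.789, p₀ = 0.0617.
Overall risk P(Y=1) = π·p₁ + (1−π)·p₀ = 0.423×0.789 + 0.577×0.0617 = 0.36935.
Under exogeneity, PAF = [P(Y=1) − p₀] / P(Y=1).
PAF = (0.36935 − 0.0617) / 0.36935 ≈ 0.8329

PAF ≈ 0.833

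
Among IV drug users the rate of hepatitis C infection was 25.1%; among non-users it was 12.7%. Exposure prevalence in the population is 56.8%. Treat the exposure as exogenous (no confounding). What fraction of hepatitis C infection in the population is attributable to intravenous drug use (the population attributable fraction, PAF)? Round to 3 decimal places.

p₁ = 0.251, p₀ = 0.127.
Overall risk P(Y=1) = π·p₁ + (1−π)·p₀ = 0.568×0.251 + 0.432×0.127 = 0.19743.
Under exogeneity, PAF = [P(Y=1) − p₀] / P(Y=1).
PAF = (0.19743 − 0.127) / 0.19743 ≈ 0.3567

PAF ≈ 0.357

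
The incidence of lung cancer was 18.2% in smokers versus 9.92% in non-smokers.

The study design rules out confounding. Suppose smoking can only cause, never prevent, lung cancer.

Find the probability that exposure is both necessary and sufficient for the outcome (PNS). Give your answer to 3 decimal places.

PNS ≈ 0.083

p₁ = 0.182, p₀ = 0.0992.
Under exogeneity and monotonicity, PNS = p₁ − p₀.
PNS = 0.182 − 0.0992 = 0.0828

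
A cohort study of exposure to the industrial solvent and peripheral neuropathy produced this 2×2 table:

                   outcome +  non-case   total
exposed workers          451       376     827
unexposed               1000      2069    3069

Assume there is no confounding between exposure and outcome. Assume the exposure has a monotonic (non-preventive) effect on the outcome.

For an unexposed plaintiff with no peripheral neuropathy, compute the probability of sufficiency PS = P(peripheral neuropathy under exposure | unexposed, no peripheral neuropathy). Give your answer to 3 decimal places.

p₁ = P(outcome | exposed) = 451/827 = 0.54534
p₀ = P(outcome | unexposed) = 1000/3069 = 0.32584
Under exogeneity and monotonicity, PS = (p₁ − p₀)/(1 − p₀).
PS = (0.54534 − 0.32584) / 0.67416 ≈ 0.3256

PS ≈ 0.326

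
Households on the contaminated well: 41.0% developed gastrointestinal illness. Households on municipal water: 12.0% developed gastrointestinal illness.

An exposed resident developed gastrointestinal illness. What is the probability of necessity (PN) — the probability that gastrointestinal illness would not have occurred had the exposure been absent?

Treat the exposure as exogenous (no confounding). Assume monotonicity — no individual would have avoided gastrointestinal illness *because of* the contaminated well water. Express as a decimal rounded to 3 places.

p₁ = 0.41, p₀ = 0.12.
Under exogeneity and monotonicity, PN = (p₁ − p₀) / p₁.
PN = (0.41 − 0.12) / 0.41 = 0.29 / 0.41 ≈ 0.7073

PN ≈ 0.707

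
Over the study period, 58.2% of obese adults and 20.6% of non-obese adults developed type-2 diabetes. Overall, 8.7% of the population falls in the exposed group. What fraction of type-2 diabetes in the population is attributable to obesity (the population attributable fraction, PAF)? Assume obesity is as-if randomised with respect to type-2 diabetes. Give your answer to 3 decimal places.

PAF ≈ 0.137

p₁ = 0.582, p₀ = 0.206.
Overall risk P(Y=1) = π·p₁ + (1−π)·p₀ = 0.087×0.582 + 0.913×0.206 = 0.23871.
Under exogeneity, PAF = [P(Y=1) − p₀] / P(Y=1).
PAF = (0.23871 − 0.206) / 0.23871 ≈ 0.1370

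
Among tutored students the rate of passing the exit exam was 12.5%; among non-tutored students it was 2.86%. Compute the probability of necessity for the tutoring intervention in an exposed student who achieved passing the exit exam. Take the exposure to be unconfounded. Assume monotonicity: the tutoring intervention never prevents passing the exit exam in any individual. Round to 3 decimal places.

PN ≈ 0.771

p₁ = 0.125, p₀ = 0.0286.
Under exogeneity and monotonicity, PN = (p₁ − p₀) / p₁.
PN = (0.125 − 0.0286) / 0.125 = 0.0964 / 0.125 ≈ 0.7712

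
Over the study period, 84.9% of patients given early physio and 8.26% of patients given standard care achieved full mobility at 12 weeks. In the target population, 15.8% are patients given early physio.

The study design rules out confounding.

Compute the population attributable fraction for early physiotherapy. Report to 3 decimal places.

p₁ = 0.849, p₀ = 0.0826.
Overall risk P(Y=1) = π·p₁ + (1−π)·p₀ = 0.158×0.849 + 0.842×0.0826 = 0.20369.
Under exogeneity, PAF = [P(Y=1) − p₀] / P(Y=1).
PAF = (0.20369 − 0.0826) / 0.20369 ≈ 0.5945

PAF ≈ 0.594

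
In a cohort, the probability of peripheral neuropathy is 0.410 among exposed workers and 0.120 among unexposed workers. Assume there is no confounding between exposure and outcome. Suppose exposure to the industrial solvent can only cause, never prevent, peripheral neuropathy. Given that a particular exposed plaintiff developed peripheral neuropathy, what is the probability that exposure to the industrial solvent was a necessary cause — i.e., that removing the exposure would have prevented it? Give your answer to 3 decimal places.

PN ≈ 0.707

Let p₁ = 0.41, p₀ = 0.12.
Under exogeneity and monotonicity, PN = (p₁ − p₀) / p₁.
PN = (0.41 − 0.12) / 0.41 = 0.29 / 0.41 ≈ 0.7073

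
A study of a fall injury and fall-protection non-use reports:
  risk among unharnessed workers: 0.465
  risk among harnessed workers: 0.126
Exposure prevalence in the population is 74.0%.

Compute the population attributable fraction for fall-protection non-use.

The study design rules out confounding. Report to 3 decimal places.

PAF ≈ 0.666

Let p₁ = 0.465, p₀ = 0.126.
Overall risk P(Y=1) = π·p₁ + (1−π)·p₀ = 0.74×0.465 + 0.26×0.126 = 0.37686.
Under exogeneity, PAF = [P(Y=1) − p₀] / P(Y=1).
PAF = (0.37686 − 0.126) / 0.37686 ≈ 0.6657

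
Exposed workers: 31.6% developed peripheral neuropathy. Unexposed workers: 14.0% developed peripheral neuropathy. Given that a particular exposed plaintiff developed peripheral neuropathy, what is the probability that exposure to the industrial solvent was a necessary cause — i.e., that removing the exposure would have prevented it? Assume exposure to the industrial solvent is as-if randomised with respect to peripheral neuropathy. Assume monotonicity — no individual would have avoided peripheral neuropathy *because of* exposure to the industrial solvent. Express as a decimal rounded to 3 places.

PN ≈ 0.557

p₁ = 0.316, p₀ = 0.14.
Under exogeneity and monotonicity, PN = (p₁ − p₀) / p₁.
PN = (0.316 − 0.14) / 0.316 = 0.176 / 0.316 ≈ 0.5570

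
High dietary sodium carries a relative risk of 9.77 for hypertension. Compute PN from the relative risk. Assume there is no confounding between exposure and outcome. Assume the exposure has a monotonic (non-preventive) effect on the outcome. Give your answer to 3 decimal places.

PN ≈ 0.898

Under exogeneity and monotonicity, PN = (RR − 1) / RR = 1 − 1/RR.
PN = (9.77 − 1) / 9.77 = 8.77 / 9.77 ≈ 0.8976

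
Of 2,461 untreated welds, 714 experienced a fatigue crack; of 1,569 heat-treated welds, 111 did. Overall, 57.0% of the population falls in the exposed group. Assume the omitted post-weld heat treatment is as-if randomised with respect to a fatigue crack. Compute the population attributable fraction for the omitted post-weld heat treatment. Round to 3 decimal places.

p₁ = P(outcome | exposed) = 714/2461 = 0.29013
p₀ = P(outcome | unexposed) = 111/1569 = 0.070746
Overall risk P(Y=1) = π·p₁ + (1−π)·p₀ = 0.57×0.29013 + 0.43×0.070746 = 0.19579.
Under exogeneity, PAF = [P(Y=1) − p₀] / P(Y=1).
PAF = (0.19579 − 0.070746) / 0.19579 ≈ 0.6387

PAF ≈ 0.639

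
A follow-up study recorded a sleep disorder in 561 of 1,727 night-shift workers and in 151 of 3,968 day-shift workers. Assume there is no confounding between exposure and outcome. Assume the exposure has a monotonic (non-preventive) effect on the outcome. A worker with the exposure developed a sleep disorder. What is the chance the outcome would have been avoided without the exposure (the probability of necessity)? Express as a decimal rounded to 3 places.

PN ≈ 0.883

p₁ = P(outcome | exposed) = 561/1727 = 0.32484
p₀ = P(outcome | unexposed) = 151/3968 = 0.038054
Under exogeneity and monotonicity, PN = (p₁ − p₀) / p₁.
PN = (0.32484 − 0.038054) / 0.32484 = 0.28679 / 0.32484 ≈ 0.8829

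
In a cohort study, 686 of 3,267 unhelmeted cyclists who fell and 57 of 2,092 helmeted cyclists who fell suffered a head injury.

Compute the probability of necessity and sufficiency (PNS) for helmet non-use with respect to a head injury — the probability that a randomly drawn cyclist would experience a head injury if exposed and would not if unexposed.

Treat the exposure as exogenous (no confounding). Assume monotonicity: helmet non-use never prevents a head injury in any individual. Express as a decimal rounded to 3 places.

PNS ≈ 0.183

p₁ = P(outcome | exposed) = 686/3267 = 0.20998
p₀ = P(outcome | unexposed) = 57/2092 = 0.027247
Under exogeneity and monotonicity, PNS = p₁ − p₀.
PNS = 0.20998 − 0.027247 = 0.18273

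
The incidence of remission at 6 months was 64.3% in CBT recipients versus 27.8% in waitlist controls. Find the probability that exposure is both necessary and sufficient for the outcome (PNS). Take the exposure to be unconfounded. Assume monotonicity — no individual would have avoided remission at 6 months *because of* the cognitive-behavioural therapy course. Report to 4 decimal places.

p₁ = 0.643, p₀ = 0.278.
Under exogeneity and monotonicity, PNS = p₁ − p₀.
PNS = 0.643 − 0.278 = 0.365

PNS ≈ 0.3650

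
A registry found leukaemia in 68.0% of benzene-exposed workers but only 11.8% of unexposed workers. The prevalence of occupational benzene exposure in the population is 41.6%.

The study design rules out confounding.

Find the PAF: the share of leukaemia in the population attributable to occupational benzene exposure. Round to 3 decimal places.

PAF ≈ 0.665

p₁ = 0.68, p₀ = 0.118.
Overall risk P(Y=1) = π·p₁ + (1−π)·p₀ = 0.416×0.68 + 0.584×0.118 = 0.35179.
Under exogeneity, PAF = [P(Y=1) − p₀] / P(Y=1).
PAF = (0.35179 − 0.118) / 0.35179 ≈ 0.6646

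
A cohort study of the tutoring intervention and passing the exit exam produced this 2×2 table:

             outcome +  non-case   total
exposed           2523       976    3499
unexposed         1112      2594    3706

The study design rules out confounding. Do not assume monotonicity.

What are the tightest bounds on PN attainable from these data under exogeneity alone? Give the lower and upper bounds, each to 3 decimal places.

0.584 ≤ PN ≤ 0.971

p₁ = P(outcome | exposed) = 2523/3499 = 0.72106
p₀ = P(outcome | unexposed) = 1112/3706 = 0.30005
Under exogeneity alone the bounds on PN are max{0,(p₁−p₀)/p₁} ≤ PN ≤ min{1,(1−p₀)/p₁}.
  lower = (p₁ − p₀)/p₁ = 0.42101 / 0.72106 ≈ 0.5839
  upper = min{1, (1 − p₀)/p₁} = 0.69995 / 0.72106 ≈ 0.9707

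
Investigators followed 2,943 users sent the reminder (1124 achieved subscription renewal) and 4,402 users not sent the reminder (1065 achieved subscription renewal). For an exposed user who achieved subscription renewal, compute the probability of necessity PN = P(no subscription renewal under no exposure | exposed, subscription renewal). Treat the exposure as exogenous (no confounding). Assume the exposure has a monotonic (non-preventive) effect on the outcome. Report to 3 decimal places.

p₁ = P(outcome | exposed) = 1124/2943 = 0.38192
p₀ = P(outcome | unexposed) = 1065/4402 = 0.24194
Under exogeneity and monotonicity, PN = (p₁ − p₀) / p₁.
PN = (0.38192 − 0.24194) / 0.38192 = 0.13999 / 0.38192 ≈ 0.3665

PN ≈ 0.367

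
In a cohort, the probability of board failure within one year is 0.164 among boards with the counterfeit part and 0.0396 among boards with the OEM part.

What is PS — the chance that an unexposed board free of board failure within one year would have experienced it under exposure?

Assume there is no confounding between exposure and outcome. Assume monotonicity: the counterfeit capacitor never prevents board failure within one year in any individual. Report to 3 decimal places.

PS ≈ 0.130

Let p₁ = 0.164, p₀ = 0.0396.
Under exogeneity and monotonicity, PS = (p₁ − p₀) / (1 − p₀).
PS = (0.164 − 0.0396) / (1 − 0.0396) = 0.1244 / 0.9604 ≈ 0.1295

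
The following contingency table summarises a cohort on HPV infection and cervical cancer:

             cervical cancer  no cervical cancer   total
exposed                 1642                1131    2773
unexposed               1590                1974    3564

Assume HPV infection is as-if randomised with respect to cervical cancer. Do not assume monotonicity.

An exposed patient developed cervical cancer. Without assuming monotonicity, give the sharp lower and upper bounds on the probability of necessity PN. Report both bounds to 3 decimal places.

0.247 ≤ PN ≤ 0.935

p₁ = P(outcome | exposed) = 1642/2773 = 0.59214
p₀ = P(outcome | unexposed) = 1590/3564 = 0.44613
Under exogeneity alone the bounds on PN are max{0,(p₁−p₀)/p₁} ≤ PN ≤ min{1,(1−p₀)/p₁}.
  lower = (p₁ − p₀)/p₁ = 0.14601 / 0.59214 ≈ 0.2466
  upper = min{1, (1 − p₀)/p₁} = 0.55387 / 0.59214 ≈ 0.9354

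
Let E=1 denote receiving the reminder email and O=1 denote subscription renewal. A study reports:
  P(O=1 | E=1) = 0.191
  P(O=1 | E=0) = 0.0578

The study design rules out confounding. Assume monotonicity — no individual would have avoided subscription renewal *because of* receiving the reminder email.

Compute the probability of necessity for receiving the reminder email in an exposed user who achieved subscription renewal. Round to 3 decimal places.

Let p₁ = 0.191, p₀ = 0.0578.
Under exogeneity and monotonicity, PN = (p₁ − p₀) / p₁.
PN = (0.191 − 0.0578) / 0.191 = 0.1332 / 0.191 ≈ 0.6974

PN ≈ 0.697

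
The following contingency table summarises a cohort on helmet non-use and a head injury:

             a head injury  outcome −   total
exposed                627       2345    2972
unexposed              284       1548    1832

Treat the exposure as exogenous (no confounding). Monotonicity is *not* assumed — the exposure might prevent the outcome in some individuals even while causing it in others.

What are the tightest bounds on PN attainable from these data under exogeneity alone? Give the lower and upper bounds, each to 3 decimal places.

0.265 ≤ PN ≤ 1.000

p₁ = P(outcome | exposed) = 627/2972 = 0.21097
p₀ = P(outcome | unexposed) = 284/1832 = 0.15502
Under exogeneity alone the bounds on PN are max{0,(p₁−p₀)/p₁} ≤ PN ≤ min{1,(1−p₀)/p₁}.
  lower = (p₁ − p₀)/p₁ = 0.055947 / 0.21097 ≈ 0.2652
  upper = min{1, (1 − p₀)/p₁} = 0.84498 / 0.21097 ≈ 4.0052 → capped at 1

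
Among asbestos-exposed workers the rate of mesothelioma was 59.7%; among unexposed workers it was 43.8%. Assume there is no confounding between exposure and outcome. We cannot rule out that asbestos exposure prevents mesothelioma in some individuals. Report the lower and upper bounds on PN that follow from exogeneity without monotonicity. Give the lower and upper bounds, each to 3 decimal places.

p₁ = 0.597, p₀ = 0.438.
Under exogeneity alone the bounds on PN are max{0,(p₁−p₀)/p₁} ≤ PN ≤ min{1,(1−p₀)/p₁}.
  lower = (p₁ − p₀)/p₁ = 0.159 / 0.597 ≈ 0.2663
  upper = min{1, (1 − p₀)/p₁} = 0.562 / 0.597 ≈ 0.9414

0.266 ≤ PN ≤ 0.941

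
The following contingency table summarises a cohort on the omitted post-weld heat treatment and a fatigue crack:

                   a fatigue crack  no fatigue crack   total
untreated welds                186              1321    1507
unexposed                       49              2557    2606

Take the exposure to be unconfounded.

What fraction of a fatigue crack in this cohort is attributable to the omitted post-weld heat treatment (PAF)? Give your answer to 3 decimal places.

p₁ = P(outcome | exposed) = 186/1507 = 0.12342
p₀ = P(outcome | unexposed) = 49/2606 = 0.018803
Exposure prevalence π = 1507/4113 = 0.3664; overall risk P(Y=1) = 0.057136.
Under exogeneity, PAF = [P(Y=1) − p₀]/P(Y=1).
PAF = (0.057136 − 0.018803) / 0.057136 ≈ 0.6709

PAF ≈ 0.671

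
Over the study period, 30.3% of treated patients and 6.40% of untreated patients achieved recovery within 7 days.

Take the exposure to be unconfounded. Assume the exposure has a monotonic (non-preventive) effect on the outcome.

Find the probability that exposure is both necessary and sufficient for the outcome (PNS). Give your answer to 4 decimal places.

p₁ = 0.303, p₀ = 0.064.
Under exogeneity and monotonicity, PNS = p₁ − p₀.
PNS = 0.303 − 0.064 = 0.239

PNS ≈ 0.2390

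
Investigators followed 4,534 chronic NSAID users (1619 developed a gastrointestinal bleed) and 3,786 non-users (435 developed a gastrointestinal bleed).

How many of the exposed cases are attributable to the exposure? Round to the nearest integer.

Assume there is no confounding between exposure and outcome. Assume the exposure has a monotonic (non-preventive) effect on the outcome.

about 1098 cases

p₁ = P(outcome | exposed) = 1619/4534 = 0.35708
p₀ = P(outcome | unexposed) = 435/3786 = 0.1149
PN = (p₁ − p₀)/p₁ = (0.35708 − 0.1149) / 0.35708 ≈ 0.67823.
Attributable cases ≈ PN × (exposed cases) = 0.67823 × 1619 ≈ 1098.06.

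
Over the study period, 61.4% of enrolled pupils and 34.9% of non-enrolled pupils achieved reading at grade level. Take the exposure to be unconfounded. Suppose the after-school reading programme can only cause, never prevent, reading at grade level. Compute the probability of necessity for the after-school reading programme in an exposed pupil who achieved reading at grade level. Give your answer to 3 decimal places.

p₁ = 0.614, p₀ = 0.349.
Under exogeneity and monotonicity, PN = (p₁ − p₀) / p₁.
PN = (0.614 − 0.349) / 0.614 = 0.265 / 0.614 ≈ 0.4316

PN ≈ 0.432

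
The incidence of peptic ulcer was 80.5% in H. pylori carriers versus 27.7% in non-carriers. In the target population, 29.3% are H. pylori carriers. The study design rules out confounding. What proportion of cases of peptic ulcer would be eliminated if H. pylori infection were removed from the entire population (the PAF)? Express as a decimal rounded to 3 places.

p₁ = 0.805, p₀ = 0.277.
Overall risk P(Y=1) = π·p₁ + (1−π)·p₀ = 0.293×0.805 + 0.707×0.277 = 0.4317.
Under exogeneity, PAF = [P(Y=1) − p₀] / P(Y=1).
PAF = (0.4317 − 0.277) / 0.4317 ≈ 0.3584

PAF ≈ 0.358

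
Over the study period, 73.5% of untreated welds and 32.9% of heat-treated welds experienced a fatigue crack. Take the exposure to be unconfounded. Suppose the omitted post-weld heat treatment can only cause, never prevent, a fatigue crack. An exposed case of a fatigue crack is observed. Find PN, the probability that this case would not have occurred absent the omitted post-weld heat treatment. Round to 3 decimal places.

PN ≈ 0.552

p₁ = 0.735, p₀ = 0.329.
Under exogeneity and monotonicity, PN = (p₁ − p₀) / p₁.
PN = (0.735 − 0.329) / 0.735 = 0.406 / 0.735 ≈ 0.5524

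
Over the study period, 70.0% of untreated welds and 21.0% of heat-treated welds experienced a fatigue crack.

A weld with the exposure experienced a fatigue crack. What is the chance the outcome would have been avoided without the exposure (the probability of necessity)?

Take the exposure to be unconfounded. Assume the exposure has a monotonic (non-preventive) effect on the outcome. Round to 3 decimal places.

PN ≈ 0.700

p₁ = 0.7, p₀ = 0.21.
Under exogeneity and monotonicity, PN = (p₁ − p₀) / p₁.
PN = (0.7 − 0.21) / 0.7 = 0.49 / 0.7 ≈ 0.7000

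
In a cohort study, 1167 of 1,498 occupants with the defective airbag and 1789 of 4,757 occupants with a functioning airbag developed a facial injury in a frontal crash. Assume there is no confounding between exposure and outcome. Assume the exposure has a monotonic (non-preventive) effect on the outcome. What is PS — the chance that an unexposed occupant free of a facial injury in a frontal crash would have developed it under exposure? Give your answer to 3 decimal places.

p₁ = P(outcome | exposed) = 1167/1498 = 0.77904
p₀ = P(outcome | unexposed) = 1789/4757 = 0.37608
Under exogeneity and monotonicity, PS = (p₁ − p₀) / (1 − p₀).
PS = (0.77904 − 0.37608) / (1 − 0.37608) = 0.40296 / 0.62392 ≈ 0.6459

PS ≈ 0.646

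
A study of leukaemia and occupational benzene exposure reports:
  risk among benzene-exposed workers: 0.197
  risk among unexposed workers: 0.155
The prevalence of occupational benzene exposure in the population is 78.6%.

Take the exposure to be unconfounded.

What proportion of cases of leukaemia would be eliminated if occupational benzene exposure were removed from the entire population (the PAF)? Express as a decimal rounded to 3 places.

Let p₁ = 0.197, p₀ = 0.155.
Overall risk P(Y=1) = π·p₁ + (1−π)·p₀ = 0.786×0.197 + 0.214×0.155 = 0.18801.
Under exogeneity, PAF = [P(Y=1) − p₀] / P(Y=1).
PAF = (0.18801 − 0.155) / 0.18801 ≈ 0.1756

PAF ≈ 0.176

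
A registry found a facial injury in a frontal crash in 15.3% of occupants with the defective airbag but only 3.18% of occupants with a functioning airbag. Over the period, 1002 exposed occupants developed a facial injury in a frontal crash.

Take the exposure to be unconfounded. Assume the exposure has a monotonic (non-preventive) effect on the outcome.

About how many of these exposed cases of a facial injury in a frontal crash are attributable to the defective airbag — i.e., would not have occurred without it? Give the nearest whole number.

p₁ = 0.153, p₀ = 0.0318.
PN = (p₁ − p₀)/p₁ = (0.153 − 0.0318) / 0.153 ≈ 0.79216.
Attributable cases ≈ PN × (exposed cases) = 0.79216 × 1002 ≈ 793.74.

about 794 cases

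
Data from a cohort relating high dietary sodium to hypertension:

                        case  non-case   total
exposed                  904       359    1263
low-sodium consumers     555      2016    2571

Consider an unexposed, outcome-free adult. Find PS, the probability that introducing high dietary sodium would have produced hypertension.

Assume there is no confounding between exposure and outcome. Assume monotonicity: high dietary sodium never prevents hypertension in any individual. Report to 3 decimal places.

PS ≈ 0.638

p₁ = P(outcome | exposed) = 904/1263 = 0.71576
p₀ = P(outcome | unexposed) = 555/2571 = 0.21587
Under exogeneity and monotonicity, PS = (p₁ − p₀)/(1 − p₀).
PS = (0.71576 − 0.21587) / 0.78413 ≈ 0.6375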